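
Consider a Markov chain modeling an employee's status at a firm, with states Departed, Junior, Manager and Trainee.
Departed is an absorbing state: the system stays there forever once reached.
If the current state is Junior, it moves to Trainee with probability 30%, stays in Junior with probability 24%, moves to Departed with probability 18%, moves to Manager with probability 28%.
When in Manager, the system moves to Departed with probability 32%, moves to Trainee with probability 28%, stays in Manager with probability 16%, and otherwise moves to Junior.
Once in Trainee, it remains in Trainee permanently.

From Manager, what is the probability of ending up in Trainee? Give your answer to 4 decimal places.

0.4986

Let h(s) be the probability of absorption at Trainee starting from transient state s. Then h(Trainee) = 1 and h(Departed) = 0. By first-step analysis:
h(Junior) = 0.18·0 + 0.24·h(Junior) + 0.28·h(Manager) + 0.3·1
h(Manager) = 0.32·0 + 0.24·h(Junior) + 0.16·h(Manager) + 0.28·1
Solving: h(Junior) = 0.5784, h(Manager) = 0.4986.
Starting from Manager, the probability is 0.4986.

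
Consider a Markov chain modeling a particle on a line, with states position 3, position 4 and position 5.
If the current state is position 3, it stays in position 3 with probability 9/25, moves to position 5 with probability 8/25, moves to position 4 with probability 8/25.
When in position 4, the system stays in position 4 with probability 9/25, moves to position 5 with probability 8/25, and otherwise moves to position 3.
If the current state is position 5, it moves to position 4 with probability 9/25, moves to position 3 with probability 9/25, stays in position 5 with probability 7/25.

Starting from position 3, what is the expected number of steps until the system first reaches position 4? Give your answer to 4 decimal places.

Let t(s) be the expected number of steps to first reach position 4 from state s, with t(position 4) = 0. Conditioning on the first step:
t(position 3) = 1 + 0.36·t(position 3) + 0.32·t(position 5)
t(position 5) = 1 + 0.36·t(position 3) + 0.28·t(position 5)
Solving: t(position 3) = 3.0093, t(position 5) = 2.8935.
Expected steps from position 3 to position 4: 3.0093.

3.0093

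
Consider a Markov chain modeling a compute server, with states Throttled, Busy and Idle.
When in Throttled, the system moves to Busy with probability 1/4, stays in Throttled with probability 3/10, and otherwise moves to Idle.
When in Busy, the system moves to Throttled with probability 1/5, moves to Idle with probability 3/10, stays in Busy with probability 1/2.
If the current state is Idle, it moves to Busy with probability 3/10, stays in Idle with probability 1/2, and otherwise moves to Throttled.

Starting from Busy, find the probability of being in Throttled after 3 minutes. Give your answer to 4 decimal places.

0.2220

Propagate the distribution vector 3 minutes from Busy.
After 0 minutes: (0.0000, 1.0000, 0.0000)
After 1 minute: (0.2000, 0.5000, 0.3000)
After 2 minutes: (0.2200, 0.3900, 0.3900)
After 3 minutes: (0.2220, 0.3670, 0.4110)
P(in Throttled after 3 minutes) = 0.2220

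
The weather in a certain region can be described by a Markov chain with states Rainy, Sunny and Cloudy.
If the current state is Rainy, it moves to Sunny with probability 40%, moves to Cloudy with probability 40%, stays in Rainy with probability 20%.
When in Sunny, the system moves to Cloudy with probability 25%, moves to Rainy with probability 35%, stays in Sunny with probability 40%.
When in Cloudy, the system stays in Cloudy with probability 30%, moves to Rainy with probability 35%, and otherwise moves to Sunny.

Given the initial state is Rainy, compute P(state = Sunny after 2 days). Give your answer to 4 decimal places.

0.3800

Sum over the intermediate state after 1 day:
P = P(Rainy→Rainy)·P(Rainy→Sunny) + P(Rainy→Sunny)·P(Sunny→Sunny) + P(Rainy→Cloudy)·P(Cloudy→Sunny)
  = 0.2×0.4 + 0.4×0.4 + 0.4×0.35
  = 0.0800 + 0.1600 + 0.1400 = 0.3800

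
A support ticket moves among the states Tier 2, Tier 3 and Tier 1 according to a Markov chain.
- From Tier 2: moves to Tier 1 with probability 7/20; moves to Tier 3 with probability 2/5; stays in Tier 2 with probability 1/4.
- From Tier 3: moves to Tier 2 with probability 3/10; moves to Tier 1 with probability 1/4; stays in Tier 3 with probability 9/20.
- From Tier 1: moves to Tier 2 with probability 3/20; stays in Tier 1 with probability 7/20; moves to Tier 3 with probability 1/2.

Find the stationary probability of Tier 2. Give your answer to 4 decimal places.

0.2422

Let the stationary distribution be π with π = πP and π_1 + π_2 + π_3 = 1.
π_1 = 0.25·π_1 + 0.3·π_2 + 0.15·π_3
π_2 = 0.4·π_1 + 0.45·π_2 + 0.5·π_3
Solving with the normalization constraint gives π = (0.2422, 0.4531, 0.3047).
So the stationary probability of Tier 2 is 0.2422.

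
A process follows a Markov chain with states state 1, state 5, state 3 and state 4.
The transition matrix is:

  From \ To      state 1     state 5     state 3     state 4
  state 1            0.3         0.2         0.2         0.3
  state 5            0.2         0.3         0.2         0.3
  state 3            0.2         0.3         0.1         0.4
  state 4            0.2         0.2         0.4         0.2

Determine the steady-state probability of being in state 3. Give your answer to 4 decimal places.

0.2353

Let the stationary distribution be π with π = πP and π_1 + π_2 + π_3 + π_4 = 1.
π_1 = 0.3·π_1 + 0.2·π_2 + 0.2·π_3 + 0.2·π_4
π_2 = 0.2·π_1 + 0.3·π_2 + 0.3·π_3 + 0.2·π_4
π_3 = 0.2·π_1 + 0.2·π_2 + 0.1·π_3 + 0.4·π_4
Solving with the normalization constraint gives π = (0.2222, 0.2484, 0.2353, 0.2941).
So the stationary probability of state 3 is 0.2353.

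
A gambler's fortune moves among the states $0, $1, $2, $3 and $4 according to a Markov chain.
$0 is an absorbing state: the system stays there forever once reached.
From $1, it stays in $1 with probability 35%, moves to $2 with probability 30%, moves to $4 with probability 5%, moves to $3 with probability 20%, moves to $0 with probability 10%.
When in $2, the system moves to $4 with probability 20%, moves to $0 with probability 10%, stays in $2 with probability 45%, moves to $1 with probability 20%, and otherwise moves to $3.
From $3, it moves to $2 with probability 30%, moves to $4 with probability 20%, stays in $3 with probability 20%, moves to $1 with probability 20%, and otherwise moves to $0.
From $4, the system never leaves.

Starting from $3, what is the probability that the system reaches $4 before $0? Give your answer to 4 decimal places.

0.6222

Let h(s) be the probability of absorption at $4 starting from transient state s. Then h($4) = 1 and h($0) = 0. By first-step analysis:
h($1) = 0.1·0 + 0.35·h($1) + 0.3·h($2) + 0.2·h($3) + 0.05·1
h($2) = 0.1·0 + 0.2·h($1) + 0.45·h($2) + 0.05·h($3) + 0.2·1
h($3) = 0.1·0 + 0.2·h($1) + 0.3·h($2) + 0.2·h($3) + 0.2·1
Solving: h($1) = 0.5556, h($2) = 0.6222, h($3) = 0.6222.
Starting from $3, the probability is 0.6222.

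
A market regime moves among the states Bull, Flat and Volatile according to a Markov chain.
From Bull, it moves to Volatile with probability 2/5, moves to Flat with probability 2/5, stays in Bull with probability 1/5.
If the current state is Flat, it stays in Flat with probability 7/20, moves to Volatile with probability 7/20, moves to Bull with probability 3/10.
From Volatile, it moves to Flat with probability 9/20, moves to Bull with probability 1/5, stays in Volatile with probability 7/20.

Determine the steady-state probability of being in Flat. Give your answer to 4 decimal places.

Let the stationary distribution be π with π = πP and π_1 + π_2 + π_3 = 1.
π_1 = 0.2·π_1 + 0.3·π_2 + 0.2·π_3
π_2 = 0.4·π_1 + 0.35·π_2 + 0.45·π_3
Solving with the normalization constraint gives π = (0.2398, 0.3982, 0.3620).
So the stationary probability of Flat is 0.3982.

0.3982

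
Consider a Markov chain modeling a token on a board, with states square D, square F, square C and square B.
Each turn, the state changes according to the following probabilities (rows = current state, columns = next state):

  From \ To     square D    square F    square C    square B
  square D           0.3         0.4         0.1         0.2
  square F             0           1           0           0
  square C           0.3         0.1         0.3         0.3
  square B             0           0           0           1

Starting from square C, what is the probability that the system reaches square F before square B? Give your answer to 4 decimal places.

0.4130

Let h(s) be the probability of absorption at square F starting from transient state s. Then h(square F) = 1 and h(square B) = 0. By first-step analysis:
h(square D) = 0.3·h(square D) + 0.4·1 + 0.1·h(square C) + 0.2·0
h(square C) = 0.3·h(square D) + 0.1·1 + 0.3·h(square C) + 0.3·0
Solving: h(square D) = 0.6304, h(square C) = 0.4130.
Starting from square C, the probability is 0.4130.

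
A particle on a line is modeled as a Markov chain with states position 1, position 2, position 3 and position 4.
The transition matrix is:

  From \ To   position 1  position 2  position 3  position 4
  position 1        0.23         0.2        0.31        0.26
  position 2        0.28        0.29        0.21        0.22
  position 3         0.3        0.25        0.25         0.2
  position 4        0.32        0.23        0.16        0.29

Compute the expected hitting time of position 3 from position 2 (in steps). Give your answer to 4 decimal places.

Let t(s) be the expected number of steps to first reach position 3 from state s, with t(position 3) = 0. Conditioning on the first step:
t(position 1) = 1 + 0.23·t(position 1) + 0.2·t(position 2) + 0.26·t(position 4)
t(position 2) = 1 + 0.28·t(position 1) + 0.29·t(position 2) + 0.22·t(position 4)
t(position 4) = 1 + 0.32·t(position 1) + 0.23·t(position 2) + 0.29·t(position 4)
Solving: t(position 1) = 4.0262, t(position 2) = 4.4407, t(position 4) = 4.6616.
Expected steps from position 2 to position 3: 4.4407.

4.4407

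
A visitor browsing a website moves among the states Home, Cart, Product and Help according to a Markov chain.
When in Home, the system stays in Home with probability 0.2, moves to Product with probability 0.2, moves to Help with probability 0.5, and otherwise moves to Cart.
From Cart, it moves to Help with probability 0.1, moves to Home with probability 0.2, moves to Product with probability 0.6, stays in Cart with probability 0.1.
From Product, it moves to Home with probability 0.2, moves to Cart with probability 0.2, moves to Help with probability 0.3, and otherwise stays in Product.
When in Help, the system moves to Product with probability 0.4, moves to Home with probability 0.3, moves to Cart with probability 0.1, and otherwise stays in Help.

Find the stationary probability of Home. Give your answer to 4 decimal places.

Let the stationary distribution be π with π = πP and π_1 + π_2 + π_3 + π_4 = 1.
π_1 = 0.2·π_1 + 0.2·π_2 + 0.2·π_3 + 0.3·π_4
π_2 = 0.1·π_1 + 0.1·π_2 + 0.2·π_3 + 0.1·π_4
π_3 = 0.2·π_1 + 0.6·π_2 + 0.3·π_3 + 0.4·π_4
Solving with the normalization constraint gives π = (0.2290, 0.1346, 0.3465, 0.2899).
So the stationary probability of Home is 0.2290.

0.2290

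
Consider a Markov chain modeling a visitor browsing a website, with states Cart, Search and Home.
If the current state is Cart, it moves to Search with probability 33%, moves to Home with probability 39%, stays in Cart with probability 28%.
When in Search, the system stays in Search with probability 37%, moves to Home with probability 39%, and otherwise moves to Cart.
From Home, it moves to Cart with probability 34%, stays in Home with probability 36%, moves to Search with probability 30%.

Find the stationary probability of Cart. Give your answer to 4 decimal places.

Let the stationary distribution be π with π = πP and π_1 + π_2 + π_3 = 1.
π_1 = 0.28·π_1 + 0.24·π_2 + 0.34·π_3
π_2 = 0.33·π_1 + 0.37·π_2 + 0.3·π_3
Solving with the normalization constraint gives π = (0.2894, 0.3319, 0.3786).
So the stationary probability of Cart is 0.2894.

0.2894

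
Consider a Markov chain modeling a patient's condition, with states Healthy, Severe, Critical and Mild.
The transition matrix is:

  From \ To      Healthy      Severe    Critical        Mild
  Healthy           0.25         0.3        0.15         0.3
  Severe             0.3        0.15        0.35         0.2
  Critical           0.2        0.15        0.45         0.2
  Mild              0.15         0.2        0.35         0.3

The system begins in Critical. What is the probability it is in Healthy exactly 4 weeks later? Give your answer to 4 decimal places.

0.2180

Propagate the distribution vector 4 weeks from Critical.
After 0 weeks: (0.0000, 0.0000, 1.0000, 0.0000)
After 1 week: (0.2000, 0.1500, 0.4500, 0.2000)
After 2 weeks: (0.2150, 0.1900, 0.3550, 0.2400)
After 3 weeks: (0.2178, 0.1943, 0.3425, 0.2455)
After 4 weeks: (0.2180, 0.1949, 0.3407, 0.2463)
P(in Healthy after 4 weeks) = 0.2180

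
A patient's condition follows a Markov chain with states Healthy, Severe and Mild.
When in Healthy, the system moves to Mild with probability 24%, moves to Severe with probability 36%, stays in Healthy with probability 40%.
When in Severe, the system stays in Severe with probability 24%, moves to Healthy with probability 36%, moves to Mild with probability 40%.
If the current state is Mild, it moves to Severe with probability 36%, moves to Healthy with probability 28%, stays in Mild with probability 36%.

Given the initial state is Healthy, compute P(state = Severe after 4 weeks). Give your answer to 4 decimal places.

Propagate the distribution vector 4 weeks from Healthy.
After 0 weeks: (1.0000, 0.0000, 0.0000)
After 1 week: (0.4000, 0.3600, 0.2400)
After 2 weeks: (0.3568, 0.3168, 0.3264)
After 3 weeks: (0.3482, 0.3220, 0.3299)
After 4 weeks: (0.3475, 0.3214, 0.3311)
P(in Severe after 4 weeks) = 0.3214

0.3214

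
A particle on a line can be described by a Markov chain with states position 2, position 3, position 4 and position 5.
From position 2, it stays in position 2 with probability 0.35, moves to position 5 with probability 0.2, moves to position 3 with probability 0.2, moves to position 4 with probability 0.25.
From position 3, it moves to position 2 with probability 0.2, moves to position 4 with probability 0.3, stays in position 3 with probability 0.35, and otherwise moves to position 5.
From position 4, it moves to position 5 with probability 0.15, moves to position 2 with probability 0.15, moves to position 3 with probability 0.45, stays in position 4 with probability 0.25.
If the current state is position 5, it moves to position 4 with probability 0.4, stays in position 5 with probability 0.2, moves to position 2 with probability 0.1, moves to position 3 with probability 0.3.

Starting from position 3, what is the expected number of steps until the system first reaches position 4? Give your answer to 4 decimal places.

3.2663

Let t(s) be the expected number of steps to first reach position 4 from state s, with t(position 4) = 0. Conditioning on the first step:
t(position 2) = 1 + 0.35·t(position 2) + 0.2·t(position 3) + 0.2·t(position 5)
t(position 3) = 1 + 0.2·t(position 2) + 0.35·t(position 3) + 0.15·t(position 5)
t(position 5) = 1 + 0.1·t(position 2) + 0.3·t(position 3) + 0.2·t(position 5)
Solving: t(position 2) = 3.4372, t(position 3) = 3.2663, t(position 5) = 2.9045.
Expected steps from position 3 to position 4: 3.2663.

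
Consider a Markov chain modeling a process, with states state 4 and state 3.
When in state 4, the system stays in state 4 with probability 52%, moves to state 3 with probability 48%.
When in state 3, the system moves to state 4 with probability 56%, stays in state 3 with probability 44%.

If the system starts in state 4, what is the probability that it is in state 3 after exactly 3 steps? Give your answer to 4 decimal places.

0.4616

Propagate the distribution vector 3 steps from state 4.
After 0 steps: (1.0000, 0.0000)
After 1 step: (0.5200, 0.4800)
After 2 steps: (0.5392, 0.4608)
After 3 steps: (0.5384, 0.4616)
P(in state 3 after 3 steps) = 0.4616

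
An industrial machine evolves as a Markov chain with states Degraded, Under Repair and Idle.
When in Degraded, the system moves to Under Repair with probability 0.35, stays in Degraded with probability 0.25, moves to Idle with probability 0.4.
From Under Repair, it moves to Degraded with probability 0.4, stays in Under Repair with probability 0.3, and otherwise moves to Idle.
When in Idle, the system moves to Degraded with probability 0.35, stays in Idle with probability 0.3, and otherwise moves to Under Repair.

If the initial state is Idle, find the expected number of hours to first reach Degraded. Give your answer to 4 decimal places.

Let t(s) be the expected number of hours to first reach Degraded from state s, with t(Degraded) = 0. Conditioning on the first hour:
t(Under Repair) = 1 + 0.3·t(Under Repair) + 0.3·t(Idle)
t(Idle) = 1 + 0.35·t(Under Repair) + 0.3·t(Idle)
Solving: t(Under Repair) = 2.5974, t(Idle) = 2.7273.
Expected hours from Idle to Degraded: 2.7273.

2.7273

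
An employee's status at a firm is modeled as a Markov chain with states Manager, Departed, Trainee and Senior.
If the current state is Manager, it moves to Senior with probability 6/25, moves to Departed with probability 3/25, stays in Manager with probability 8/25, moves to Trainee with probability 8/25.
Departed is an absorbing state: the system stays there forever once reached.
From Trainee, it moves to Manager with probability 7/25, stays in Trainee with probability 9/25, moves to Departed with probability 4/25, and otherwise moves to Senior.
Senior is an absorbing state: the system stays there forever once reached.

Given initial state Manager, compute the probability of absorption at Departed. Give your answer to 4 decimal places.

0.3704

Let h(s) be the probability of absorption at Departed starting from transient state s. Then h(Departed) = 1 and h(Senior) = 0. By first-step analysis:
h(Manager) = 0.32·h(Manager) + 0.12·1 + 0.32·h(Trainee) + 0.24·0
h(Trainee) = 0.28·h(Manager) + 0.16·1 + 0.36·h(Trainee) + 0.2·0
Solving: h(Manager) = 0.3704, h(Trainee) = 0.4120.
Starting from Manager, the probability is 0.3704.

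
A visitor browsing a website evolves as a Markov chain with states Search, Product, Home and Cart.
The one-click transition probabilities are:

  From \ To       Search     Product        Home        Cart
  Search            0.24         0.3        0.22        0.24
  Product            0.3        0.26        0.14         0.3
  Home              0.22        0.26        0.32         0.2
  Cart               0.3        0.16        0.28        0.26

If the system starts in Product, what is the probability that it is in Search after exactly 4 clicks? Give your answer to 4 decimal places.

0.2650

Propagate the distribution vector 4 clicks from Product.
After 0 clicks: (0.0000, 1.0000, 0.0000, 0.0000)
After 1 click: (0.3000, 0.2600, 0.1400, 0.3000)
After 2 clicks: (0.2708, 0.2420, 0.2312, 0.2560)
After 3 clicks: (0.2653, 0.2452, 0.2391, 0.2504)
After 4 clicks: (0.2650, 0.2456, 0.2393, 0.2502)
P(in Search after 4 clicks) = 0.2650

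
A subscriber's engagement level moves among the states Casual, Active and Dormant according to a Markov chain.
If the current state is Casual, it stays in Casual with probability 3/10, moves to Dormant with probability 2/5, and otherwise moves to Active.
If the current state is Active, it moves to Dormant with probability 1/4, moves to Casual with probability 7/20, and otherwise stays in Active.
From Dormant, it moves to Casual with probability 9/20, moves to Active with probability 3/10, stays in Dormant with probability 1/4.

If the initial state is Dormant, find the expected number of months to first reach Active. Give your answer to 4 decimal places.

3.3333

Let t(s) be the expected number of months to first reach Active from state s, with t(Active) = 0. Conditioning on the first month:
t(Casual) = 1 + 0.3·t(Casual) + 0.4·t(Dormant)
t(Dormant) = 1 + 0.45·t(Casual) + 0.25·t(Dormant)
Solving: t(Casual) = 3.3333, t(Dormant) = 3.3333.
Expected months from Dormant to Active: 3.3333.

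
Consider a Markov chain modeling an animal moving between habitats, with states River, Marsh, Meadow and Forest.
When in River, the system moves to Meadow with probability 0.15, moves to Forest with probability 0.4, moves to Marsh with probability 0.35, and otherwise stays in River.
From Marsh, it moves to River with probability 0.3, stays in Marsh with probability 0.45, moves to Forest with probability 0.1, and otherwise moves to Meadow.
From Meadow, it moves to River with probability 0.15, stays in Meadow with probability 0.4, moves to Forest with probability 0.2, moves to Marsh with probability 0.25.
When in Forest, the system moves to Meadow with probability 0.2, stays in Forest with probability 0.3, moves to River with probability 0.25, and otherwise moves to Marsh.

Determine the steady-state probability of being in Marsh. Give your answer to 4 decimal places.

Let the stationary distribution be π with π = πP and π_1 + π_2 + π_3 + π_4 = 1.
π_1 = 0.1·π_1 + 0.3·π_2 + 0.15·π_3 + 0.25·π_4
π_2 = 0.35·π_1 + 0.45·π_2 + 0.25·π_3 + 0.25·π_4
π_3 = 0.15·π_1 + 0.15·π_2 + 0.4·π_3 + 0.2·π_4
Solving with the normalization constraint gives π = (0.2134, 0.3392, 0.2155, 0.2320).
So the stationary probability of Marsh is 0.3392.

0.3392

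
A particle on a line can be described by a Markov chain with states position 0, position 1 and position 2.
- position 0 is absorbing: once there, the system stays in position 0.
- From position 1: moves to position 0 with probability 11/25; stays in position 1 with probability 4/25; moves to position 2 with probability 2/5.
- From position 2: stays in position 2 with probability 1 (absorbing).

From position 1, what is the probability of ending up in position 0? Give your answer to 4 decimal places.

0.5238

Let h(s) be the probability of absorption at position 0 starting from transient state s. Then h(position 0) = 1 and h(position 2) = 0. By first-step analysis:
h(position 1) = 0.44·1 + 0.16·h(position 1) + 0.4·0
Solving: h(position 1) = 0.5238.
Starting from position 1, the probability is 0.5238.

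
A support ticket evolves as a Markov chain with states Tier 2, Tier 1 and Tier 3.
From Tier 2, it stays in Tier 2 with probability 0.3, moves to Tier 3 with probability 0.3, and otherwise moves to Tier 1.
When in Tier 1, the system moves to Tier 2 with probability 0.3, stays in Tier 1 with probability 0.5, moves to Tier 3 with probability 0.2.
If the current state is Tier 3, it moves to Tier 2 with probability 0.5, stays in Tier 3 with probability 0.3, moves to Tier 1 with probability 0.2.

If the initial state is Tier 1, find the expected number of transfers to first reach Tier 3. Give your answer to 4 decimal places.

4.3478

Let t(s) be the expected number of transfers to first reach Tier 3 from state s, with t(Tier 3) = 0. Conditioning on the first transfer:
t(Tier 2) = 1 + 0.3·t(Tier 2) + 0.4·t(Tier 1)
t(Tier 1) = 1 + 0.3·t(Tier 2) + 0.5·t(Tier 1)
Solving: t(Tier 2) = 3.9130, t(Tier 1) = 4.3478.
Expected transfers from Tier 1 to Tier 3: 4.3478.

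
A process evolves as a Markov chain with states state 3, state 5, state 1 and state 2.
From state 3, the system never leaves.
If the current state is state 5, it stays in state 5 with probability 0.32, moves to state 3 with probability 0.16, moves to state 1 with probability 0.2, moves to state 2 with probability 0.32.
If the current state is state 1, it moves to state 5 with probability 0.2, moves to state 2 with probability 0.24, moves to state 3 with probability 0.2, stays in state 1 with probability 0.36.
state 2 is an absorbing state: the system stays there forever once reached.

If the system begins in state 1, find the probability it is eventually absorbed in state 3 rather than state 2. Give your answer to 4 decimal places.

Let h(s) be the probability of absorption at state 3 starting from transient state s. Then h(state 3) = 1 and h(state 2) = 0. By first-step analysis:
h(state 5) = 0.16·1 + 0.32·h(state 5) + 0.2·h(state 1) + 0.32·0
h(state 1) = 0.2·1 + 0.2·h(state 5) + 0.36·h(state 1) + 0.24·0
Solving: h(state 5) = 0.3603, h(state 1) = 0.4251.
Starting from state 1, the probability is 0.4251.

0.4251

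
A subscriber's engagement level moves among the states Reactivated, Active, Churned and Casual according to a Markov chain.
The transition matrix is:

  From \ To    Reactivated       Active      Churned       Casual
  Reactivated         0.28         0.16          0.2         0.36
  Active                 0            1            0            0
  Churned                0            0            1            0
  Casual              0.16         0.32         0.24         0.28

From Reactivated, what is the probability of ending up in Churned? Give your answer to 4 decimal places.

Let h(s) be the probability of absorption at Churned starting from transient state s. Then h(Churned) = 1 and h(Active) = 0. By first-step analysis:
h(Reactivated) = 0.28·h(Reactivated) + 0.16·0 + 0.2·1 + 0.36·h(Casual)
h(Casual) = 0.16·h(Reactivated) + 0.32·0 + 0.24·1 + 0.28·h(Casual)
Solving: h(Reactivated) = 0.5000, h(Casual) = 0.4444.
Starting from Reactivated, the probability is 0.5000.

0.5000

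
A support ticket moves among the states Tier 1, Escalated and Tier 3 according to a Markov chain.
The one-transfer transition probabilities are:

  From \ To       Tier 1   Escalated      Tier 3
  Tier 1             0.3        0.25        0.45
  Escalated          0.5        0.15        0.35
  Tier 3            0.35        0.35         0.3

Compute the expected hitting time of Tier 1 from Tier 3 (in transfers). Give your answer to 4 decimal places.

2.5397

Let t(s) be the expected number of transfers to first reach Tier 1 from state s, with t(Tier 1) = 0. Conditioning on the first transfer:
t(Escalated) = 1 + 0.15·t(Escalated) + 0.35·t(Tier 3)
t(Tier 3) = 1 + 0.35·t(Escalated) + 0.3·t(Tier 3)
Solving: t(Escalated) = 2.2222, t(Tier 3) = 2.5397.
Expected transfers from Tier 3 to Tier 1: 2.5397.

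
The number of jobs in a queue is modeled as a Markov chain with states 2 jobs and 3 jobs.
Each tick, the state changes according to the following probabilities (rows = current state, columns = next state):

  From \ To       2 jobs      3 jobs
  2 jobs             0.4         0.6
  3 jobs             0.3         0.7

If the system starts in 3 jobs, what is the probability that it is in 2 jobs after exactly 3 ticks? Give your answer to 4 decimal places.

Propagate the distribution vector 3 ticks from 3 jobs.
After 0 ticks: (0.0000, 1.0000)
After 1 tick: (0.3000, 0.7000)
After 2 ticks: (0.3300, 0.6700)
After 3 ticks: (0.3330, 0.6670)
P(in 2 jobs after 3 ticks) = 0.3330

0.3330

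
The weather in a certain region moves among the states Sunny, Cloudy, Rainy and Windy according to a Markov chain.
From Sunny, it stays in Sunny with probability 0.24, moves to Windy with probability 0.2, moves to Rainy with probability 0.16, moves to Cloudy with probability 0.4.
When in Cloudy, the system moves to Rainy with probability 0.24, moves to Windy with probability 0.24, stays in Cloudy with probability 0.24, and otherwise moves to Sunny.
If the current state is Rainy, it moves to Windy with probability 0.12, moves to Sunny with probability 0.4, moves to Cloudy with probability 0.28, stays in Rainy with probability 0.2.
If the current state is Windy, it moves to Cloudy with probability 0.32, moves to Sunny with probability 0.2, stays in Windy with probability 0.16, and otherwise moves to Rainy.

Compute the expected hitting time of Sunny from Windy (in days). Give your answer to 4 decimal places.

3.6236

Let t(s) be the expected number of days to first reach Sunny from state s, with t(Sunny) = 0. Conditioning on the first day:
t(Cloudy) = 1 + 0.24·t(Cloudy) + 0.24·t(Rainy) + 0.24·t(Windy)
t(Rainy) = 1 + 0.28·t(Cloudy) + 0.2·t(Rainy) + 0.12·t(Windy)
t(Windy) = 1 + 0.32·t(Cloudy) + 0.32·t(Rainy) + 0.16·t(Windy)
Solving: t(Cloudy) = 3.4025, t(Rainy) = 2.9844, t(Windy) = 3.6236.
Expected days from Windy to Sunny: 3.6236.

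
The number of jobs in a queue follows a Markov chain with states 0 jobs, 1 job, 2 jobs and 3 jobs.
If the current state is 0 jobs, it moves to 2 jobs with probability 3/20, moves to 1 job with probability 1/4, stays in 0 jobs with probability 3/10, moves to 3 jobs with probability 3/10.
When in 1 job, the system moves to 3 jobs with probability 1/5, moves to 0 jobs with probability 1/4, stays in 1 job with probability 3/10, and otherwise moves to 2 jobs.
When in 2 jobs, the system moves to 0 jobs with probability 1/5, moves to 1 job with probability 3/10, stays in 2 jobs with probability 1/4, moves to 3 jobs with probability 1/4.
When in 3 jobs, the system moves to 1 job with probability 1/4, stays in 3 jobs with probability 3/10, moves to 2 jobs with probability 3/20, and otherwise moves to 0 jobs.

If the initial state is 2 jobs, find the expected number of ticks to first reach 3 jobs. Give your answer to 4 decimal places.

4.0403

Let t(s) be the expected number of ticks to first reach 3 jobs from state s, with t(3 jobs) = 0. Conditioning on the first tick:
t(0 jobs) = 1 + 0.3·t(0 jobs) + 0.25·t(1 job) + 0.15·t(2 jobs)
t(1 job) = 1 + 0.25·t(0 jobs) + 0.3·t(1 job) + 0.25·t(2 jobs)
t(2 jobs) = 1 + 0.2·t(0 jobs) + 0.3·t(1 job) + 0.25·t(2 jobs)
Solving: t(0 jobs) = 3.8053, t(1 job) = 4.2306, t(2 jobs) = 4.0403.
Expected ticks from 2 jobs to 3 jobs: 4.0403.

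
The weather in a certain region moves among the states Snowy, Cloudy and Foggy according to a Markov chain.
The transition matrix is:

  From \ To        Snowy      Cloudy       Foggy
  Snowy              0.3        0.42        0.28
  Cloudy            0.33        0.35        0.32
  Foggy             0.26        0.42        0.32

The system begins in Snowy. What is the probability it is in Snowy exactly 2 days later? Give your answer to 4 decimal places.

Sum over the intermediate state after 1 day:
P = P(Snowy→Snowy)·P(Snowy→Snowy) + P(Snowy→Cloudy)·P(Cloudy→Snowy) + P(Snowy→Foggy)·P(Foggy→Snowy)
  = 0.3×0.3 + 0.42×0.33 + 0.28×0.26
  = 0.0900 + 0.1386 + 0.0728 = 0.3014

0.3014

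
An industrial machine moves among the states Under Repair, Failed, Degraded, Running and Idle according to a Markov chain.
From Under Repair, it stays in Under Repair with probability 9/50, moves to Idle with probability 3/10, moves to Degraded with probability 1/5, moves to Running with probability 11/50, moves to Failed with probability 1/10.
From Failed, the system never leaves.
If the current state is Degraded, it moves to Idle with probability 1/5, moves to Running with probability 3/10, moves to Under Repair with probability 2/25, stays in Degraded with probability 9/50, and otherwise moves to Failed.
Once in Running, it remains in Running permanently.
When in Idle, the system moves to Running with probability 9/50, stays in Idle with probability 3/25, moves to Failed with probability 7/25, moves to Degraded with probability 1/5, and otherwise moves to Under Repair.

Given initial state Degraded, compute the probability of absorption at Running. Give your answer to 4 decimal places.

Let h(s) be the probability of absorption at Running starting from transient state s. Then h(Running) = 1 and h(Failed) = 0. By first-step analysis:
h(Under Repair) = 0.18·h(Under Repair) + 0.1·0 + 0.2·h(Degraded) + 0.22·1 + 0.3·h(Idle)
h(Degraded) = 0.08·h(Under Repair) + 0.24·0 + 0.18·h(Degraded) + 0.3·1 + 0.2·h(Idle)
h(Idle) = 0.22·h(Under Repair) + 0.28·0 + 0.2·h(Degraded) + 0.18·1 + 0.12·h(Idle)
Solving: h(Under Repair) = 0.5706, h(Degraded) = 0.5359, h(Idle) = 0.4690.
Starting from Degraded, the probability is 0.5359.

0.5359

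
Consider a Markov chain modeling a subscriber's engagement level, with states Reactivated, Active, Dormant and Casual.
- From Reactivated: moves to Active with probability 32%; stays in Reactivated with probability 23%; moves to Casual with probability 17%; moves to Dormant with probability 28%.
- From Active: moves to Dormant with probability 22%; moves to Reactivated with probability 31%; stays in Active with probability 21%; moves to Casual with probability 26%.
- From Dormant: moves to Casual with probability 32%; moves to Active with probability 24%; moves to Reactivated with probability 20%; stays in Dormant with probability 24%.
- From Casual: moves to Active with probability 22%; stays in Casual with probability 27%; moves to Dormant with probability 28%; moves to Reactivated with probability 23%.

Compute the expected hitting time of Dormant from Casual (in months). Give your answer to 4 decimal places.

3.7672

Let t(s) be the expected number of months to first reach Dormant from state s, with t(Dormant) = 0. Conditioning on the first month:
t(Reactivated) = 1 + 0.23·t(Reactivated) + 0.32·t(Active) + 0.17·t(Casual)
t(Active) = 1 + 0.31·t(Reactivated) + 0.21·t(Active) + 0.26·t(Casual)
t(Casual) = 1 + 0.23·t(Reactivated) + 0.22·t(Active) + 0.27·t(Casual)
Solving: t(Reactivated) = 3.7898, t(Active) = 3.9928, t(Casual) = 3.7672.
Expected months from Casual to Dormant: 3.7672.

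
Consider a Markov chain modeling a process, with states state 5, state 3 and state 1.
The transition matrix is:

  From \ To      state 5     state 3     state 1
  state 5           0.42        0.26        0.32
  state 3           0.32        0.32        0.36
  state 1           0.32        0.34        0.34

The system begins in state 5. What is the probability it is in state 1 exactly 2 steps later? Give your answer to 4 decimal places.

0.3368

Sum over the intermediate state after 1 step:
P = P(state 5→state 5)·P(state 5→state 1) + P(state 5→state 3)·P(state 3→state 1) + P(state 5→state 1)·P(state 1→state 1)
  = 0.42×0.32 + 0.26×0.36 + 0.32×0.34
  = 0.1344 + 0.0936 + 0.1088 = 0.3368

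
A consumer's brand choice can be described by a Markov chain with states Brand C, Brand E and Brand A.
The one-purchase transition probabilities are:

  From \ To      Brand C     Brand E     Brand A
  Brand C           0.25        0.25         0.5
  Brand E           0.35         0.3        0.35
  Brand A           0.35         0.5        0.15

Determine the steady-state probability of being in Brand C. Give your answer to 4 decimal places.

0.3182

Let the stationary distribution be π with π = πP and π_1 + π_2 + π_3 = 1.
π_1 = 0.25·π_1 + 0.35·π_2 + 0.35·π_3
π_2 = 0.25·π_1 + 0.3·π_2 + 0.5·π_3
Solving with the normalization constraint gives π = (0.3182, 0.3504, 0.3314).
So the stationary probability of Brand C is 0.3182.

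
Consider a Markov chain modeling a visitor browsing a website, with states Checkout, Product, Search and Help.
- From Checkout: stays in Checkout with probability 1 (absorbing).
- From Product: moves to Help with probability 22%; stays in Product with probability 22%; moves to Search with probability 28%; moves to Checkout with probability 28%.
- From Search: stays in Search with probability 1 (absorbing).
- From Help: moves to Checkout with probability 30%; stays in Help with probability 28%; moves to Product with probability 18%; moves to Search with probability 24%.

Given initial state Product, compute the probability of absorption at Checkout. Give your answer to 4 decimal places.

Let h(s) be the probability of absorption at Checkout starting from transient state s. Then h(Checkout) = 1 and h(Search) = 0. By first-step analysis:
h(Product) = 0.28·1 + 0.22·h(Product) + 0.28·0 + 0.22·h(Help)
h(Help) = 0.3·1 + 0.18·h(Product) + 0.24·0 + 0.28·h(Help)
Solving: h(Product) = 0.5126, h(Help) = 0.5448.
Starting from Product, the probability is 0.5126.

0.5126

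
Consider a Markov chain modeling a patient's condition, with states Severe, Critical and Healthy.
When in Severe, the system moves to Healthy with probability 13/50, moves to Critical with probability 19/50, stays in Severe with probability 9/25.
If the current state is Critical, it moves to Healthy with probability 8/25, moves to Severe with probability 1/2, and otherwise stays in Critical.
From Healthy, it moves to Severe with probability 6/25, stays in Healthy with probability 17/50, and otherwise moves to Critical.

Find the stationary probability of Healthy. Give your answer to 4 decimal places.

Let the stationary distribution be π with π = πP and π_1 + π_2 + π_3 = 1.
π_1 = 0.36·π_1 + 0.5·π_2 + 0.24·π_3
π_2 = 0.38·π_1 + 0.18·π_2 + 0.42·π_3
Solving with the normalization constraint gives π = (0.3693, 0.3268, 0.3039).
So the stationary probability of Healthy is 0.3039.

0.3039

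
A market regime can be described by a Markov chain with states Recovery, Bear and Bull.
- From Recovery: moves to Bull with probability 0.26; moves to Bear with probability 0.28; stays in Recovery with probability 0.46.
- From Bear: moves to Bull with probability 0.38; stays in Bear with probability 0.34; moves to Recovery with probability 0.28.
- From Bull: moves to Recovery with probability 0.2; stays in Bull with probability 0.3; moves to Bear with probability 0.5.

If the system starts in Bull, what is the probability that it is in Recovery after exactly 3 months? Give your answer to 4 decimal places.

0.3060

Propagate the distribution vector 3 months from Bull.
After 0 months: (0.0000, 0.0000, 1.0000)
After 1 month: (0.2000, 0.5000, 0.3000)
After 2 months: (0.2920, 0.3760, 0.3320)
After 3 months: (0.3060, 0.3756, 0.3184)
P(in Recovery after 3 months) = 0.3060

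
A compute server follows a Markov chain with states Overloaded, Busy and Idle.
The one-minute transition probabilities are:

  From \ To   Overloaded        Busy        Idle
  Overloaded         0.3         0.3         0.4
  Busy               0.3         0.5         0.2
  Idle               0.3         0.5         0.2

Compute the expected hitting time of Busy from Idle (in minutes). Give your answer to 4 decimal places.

Let t(s) be the expected number of minutes to first reach Busy from state s, with t(Busy) = 0. Conditioning on the first minute:
t(Overloaded) = 1 + 0.3·t(Overloaded) + 0.4·t(Idle)
t(Idle) = 1 + 0.3·t(Overloaded) + 0.2·t(Idle)
Solving: t(Overloaded) = 2.7273, t(Idle) = 2.2727.
Expected minutes from Idle to Busy: 2.2727.

2.2727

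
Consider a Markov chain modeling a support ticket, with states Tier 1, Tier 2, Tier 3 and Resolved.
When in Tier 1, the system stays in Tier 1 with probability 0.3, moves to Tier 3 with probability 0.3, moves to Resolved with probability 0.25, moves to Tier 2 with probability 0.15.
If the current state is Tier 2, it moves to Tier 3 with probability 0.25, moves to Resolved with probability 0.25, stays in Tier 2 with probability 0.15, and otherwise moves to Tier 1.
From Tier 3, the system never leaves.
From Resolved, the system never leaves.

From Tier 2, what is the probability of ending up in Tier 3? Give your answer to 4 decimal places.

Let h(s) be the probability of absorption at Tier 3 starting from transient state s. Then h(Tier 3) = 1 and h(Resolved) = 0. By first-step analysis:
h(Tier 1) = 0.3·h(Tier 1) + 0.15·h(Tier 2) + 0.3·1 + 0.25·0
h(Tier 2) = 0.35·h(Tier 1) + 0.15·h(Tier 2) + 0.25·1 + 0.25·0
Solving: h(Tier 1) = 0.5392, h(Tier 2) = 0.5161.
Starting from Tier 2, the probability is 0.5161.

0.5161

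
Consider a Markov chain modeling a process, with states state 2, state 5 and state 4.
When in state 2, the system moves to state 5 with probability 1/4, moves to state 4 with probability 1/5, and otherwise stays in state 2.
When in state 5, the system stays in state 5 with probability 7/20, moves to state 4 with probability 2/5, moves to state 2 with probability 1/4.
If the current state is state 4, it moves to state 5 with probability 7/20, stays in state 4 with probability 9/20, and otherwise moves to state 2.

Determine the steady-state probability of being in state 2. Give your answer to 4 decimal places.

Let the stationary distribution be π with π = πP and π_1 + π_2 + π_3 = 1.
π_1 = 0.55·π_1 + 0.25·π_2 + 0.2·π_3
π_2 = 0.25·π_1 + 0.35·π_2 + 0.35·π_3
Solving with the normalization constraint gives π = (0.3321, 0.3168, 0.3511).
So the stationary probability of state 2 is 0.3321.

0.3321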